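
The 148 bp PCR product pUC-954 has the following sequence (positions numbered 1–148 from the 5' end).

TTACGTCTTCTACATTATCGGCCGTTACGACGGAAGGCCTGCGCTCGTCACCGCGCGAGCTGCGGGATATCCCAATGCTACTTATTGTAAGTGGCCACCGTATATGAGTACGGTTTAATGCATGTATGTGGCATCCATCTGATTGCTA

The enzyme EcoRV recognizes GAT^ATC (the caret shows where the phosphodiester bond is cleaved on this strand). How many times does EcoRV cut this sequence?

1

GATATC occurs starting at position 66.
EcoRV cuts at 1 site.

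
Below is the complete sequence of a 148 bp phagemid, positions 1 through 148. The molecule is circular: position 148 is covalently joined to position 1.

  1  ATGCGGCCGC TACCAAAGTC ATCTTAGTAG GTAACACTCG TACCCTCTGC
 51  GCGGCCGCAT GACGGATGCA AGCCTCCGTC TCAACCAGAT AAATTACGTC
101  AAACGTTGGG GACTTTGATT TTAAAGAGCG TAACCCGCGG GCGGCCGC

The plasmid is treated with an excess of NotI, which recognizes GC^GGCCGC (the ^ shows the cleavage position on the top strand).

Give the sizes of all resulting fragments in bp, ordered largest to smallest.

NotI sites (GCGGCCGC) start at positions 3, 51, 141.
NotI cuts after base 2 of each site, so after positions 4, 52, 142.
Circular molecule, 3 cuts → 3 fragments:
  5–52 → 48 bp
  53–142 → 90 bp
  143–148 then 1–4 → 6 + 4 = 10 bp
Sorted largest to smallest: 90, 48, 10 bp.

90, 48, 10 bp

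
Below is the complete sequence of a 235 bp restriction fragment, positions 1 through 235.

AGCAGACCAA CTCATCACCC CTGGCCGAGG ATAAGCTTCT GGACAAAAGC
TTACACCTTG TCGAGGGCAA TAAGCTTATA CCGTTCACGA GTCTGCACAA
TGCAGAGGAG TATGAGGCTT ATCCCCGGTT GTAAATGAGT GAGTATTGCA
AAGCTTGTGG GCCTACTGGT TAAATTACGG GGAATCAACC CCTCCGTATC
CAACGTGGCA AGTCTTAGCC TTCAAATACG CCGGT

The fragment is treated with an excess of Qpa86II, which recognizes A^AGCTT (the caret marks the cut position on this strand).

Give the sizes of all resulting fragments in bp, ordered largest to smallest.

84, 79, 33, 25, 14 bp

Qpa86II sites (AAGCTT) start at positions 33, 47, 72, 151.
Qpa86II cuts after the first base of each site, so after positions 33, 47, 72, 151.
Linear molecule, 4 cuts → 5 fragments:
  1–33 → 33 bp
  34–47 → 14 bp
  48–72 → 25 bp
  73–151 → 79 bp
  152–235 → 84 bp
Sorted largest to smallest: 84, 79, 33, 25, 14 bp.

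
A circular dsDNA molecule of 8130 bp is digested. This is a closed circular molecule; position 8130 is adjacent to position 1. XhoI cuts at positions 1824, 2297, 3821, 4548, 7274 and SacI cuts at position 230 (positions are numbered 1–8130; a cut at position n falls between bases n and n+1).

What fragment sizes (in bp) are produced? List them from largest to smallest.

2726, 1594, 1524, 1086, 727, 473 bp

Combined cut positions (sorted): 230, 1824, 2297, 3821, 4548, 7274.
Circular molecule, 6 cuts → 6 fragments:
  1824 − 230 = 1594 bp
  2297 − 1824 = 473 bp
  3821 − 2297 = 1524 bp
  4548 − 3821 = 727 bp
  7274 − 4548 = 2726 bp
  wrap: 8130 − 7274 + 230 = 1086 bp
Sorted largest to smallest: 2726, 1594, 1524, 1086, 727, 473 bp.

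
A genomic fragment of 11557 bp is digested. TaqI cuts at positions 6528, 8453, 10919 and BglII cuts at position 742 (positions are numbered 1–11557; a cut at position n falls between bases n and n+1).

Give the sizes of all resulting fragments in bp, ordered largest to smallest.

Combined cut positions (sorted): 742, 6528, 8453, 10919.
Linear molecule, 4 cuts → 5 fragments:
  742 − 0 = 742 bp
  6528 − 742 = 5786 bp
  8453 − 6528 = 1925 bp
  10919 − 8453 = 2466 bp
  11557 − 10919 = 638 bp
Sorted largest to smallest: 5786, 2466, 1925, 742, 638 bp.

5786, 2466, 1925, 742, 638 bp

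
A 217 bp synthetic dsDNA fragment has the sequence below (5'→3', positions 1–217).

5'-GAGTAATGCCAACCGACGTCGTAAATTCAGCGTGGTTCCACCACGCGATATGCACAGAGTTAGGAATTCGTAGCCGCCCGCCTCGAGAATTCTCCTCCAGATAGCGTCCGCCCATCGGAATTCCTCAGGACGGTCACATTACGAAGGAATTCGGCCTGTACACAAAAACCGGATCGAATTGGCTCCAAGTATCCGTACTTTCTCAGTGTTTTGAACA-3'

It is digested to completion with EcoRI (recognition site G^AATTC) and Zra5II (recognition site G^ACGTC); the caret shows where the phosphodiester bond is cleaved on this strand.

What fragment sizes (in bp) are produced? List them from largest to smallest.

EcoRI sites (GAATTC) start at positions 64, 87, 118, 147.
EcoRI cuts after the first base of each site, so after positions 64, 87, 118, 147.
The Zra5II site (GACGTC) starts at position 15.
Zra5II cuts after the first base of each site, so after position 15.
Combined cut positions: 15, 64, 87, 118, 147.
Linear molecule, 5 cuts → 6 fragments:
  1–15 → 15 bp
  16–64 → 49 bp
  65–87 → 23 bp
  88–118 → 31 bp
  119–147 → 29 bp
  148–217 → 70 bp
Sorted largest to smallest: 70, 49, 31, 29, 23, 15 bp.

70, 49, 31, 29, 23, 15 bp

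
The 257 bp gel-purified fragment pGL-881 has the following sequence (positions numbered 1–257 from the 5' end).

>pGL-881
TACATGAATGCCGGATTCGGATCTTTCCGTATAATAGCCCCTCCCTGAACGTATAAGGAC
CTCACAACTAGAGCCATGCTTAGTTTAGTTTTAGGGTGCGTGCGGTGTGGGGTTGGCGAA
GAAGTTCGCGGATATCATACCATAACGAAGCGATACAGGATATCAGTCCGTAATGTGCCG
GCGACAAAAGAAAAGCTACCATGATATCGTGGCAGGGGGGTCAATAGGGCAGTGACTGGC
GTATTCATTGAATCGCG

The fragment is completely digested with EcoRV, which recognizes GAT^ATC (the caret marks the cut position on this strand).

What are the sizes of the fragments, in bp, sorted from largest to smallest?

133, 52, 44, 28 bp

EcoRV sites (GATATC) start at positions 131, 159, 203.
EcoRV cuts after base 3 of each site, so after positions 133, 161, 205.
Linear molecule, 3 cuts → 4 fragments:
  1–133 → 133 bp
  134–161 → 28 bp
  162–205 → 44 bp
  206–257 → 52 bp
Sorted largest to smallest: 133, 52, 44, 28 bp.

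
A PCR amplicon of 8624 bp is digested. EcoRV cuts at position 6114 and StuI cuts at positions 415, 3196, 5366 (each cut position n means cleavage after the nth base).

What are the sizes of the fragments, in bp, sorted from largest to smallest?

Combined cut positions (sorted): 415, 3196, 5366, 6114.
Linear molecule, 4 cuts → 5 fragments:
  415 − 0 = 415 bp
  3196 − 415 = 2781 bp
  5366 − 3196 = 2170 bp
  6114 − 5366 = 748 bp
  8624 − 6114 = 2510 bp
Sorted largest to smallest: 2781, 2510, 2170, 748, 415 bp.

2781, 2510, 2170, 748, 415 bp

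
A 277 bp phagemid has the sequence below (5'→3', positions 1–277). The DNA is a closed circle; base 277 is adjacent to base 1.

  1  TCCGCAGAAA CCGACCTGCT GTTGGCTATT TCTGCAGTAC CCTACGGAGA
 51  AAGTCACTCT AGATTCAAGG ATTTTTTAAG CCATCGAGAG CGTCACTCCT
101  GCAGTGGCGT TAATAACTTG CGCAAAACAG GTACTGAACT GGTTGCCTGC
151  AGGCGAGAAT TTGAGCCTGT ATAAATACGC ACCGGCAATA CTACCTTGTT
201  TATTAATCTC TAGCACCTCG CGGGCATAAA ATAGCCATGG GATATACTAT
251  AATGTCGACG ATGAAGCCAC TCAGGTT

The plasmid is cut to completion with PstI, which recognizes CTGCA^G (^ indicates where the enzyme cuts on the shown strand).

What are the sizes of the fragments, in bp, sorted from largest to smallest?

PstI sites (CTGCAG) start at positions 32, 99, 147.
PstI cuts after base 5 of each site (before the last base), so after positions 36, 103, 151.
Circular molecule, 3 cuts → 3 fragments:
  37–103 → 67 bp
  104–151 → 48 bp
  152–277 then 1–36 → 126 + 36 = 162 bp
Sorted largest to smallest: 162, 67, 48 bp.

162, 67, 48 bp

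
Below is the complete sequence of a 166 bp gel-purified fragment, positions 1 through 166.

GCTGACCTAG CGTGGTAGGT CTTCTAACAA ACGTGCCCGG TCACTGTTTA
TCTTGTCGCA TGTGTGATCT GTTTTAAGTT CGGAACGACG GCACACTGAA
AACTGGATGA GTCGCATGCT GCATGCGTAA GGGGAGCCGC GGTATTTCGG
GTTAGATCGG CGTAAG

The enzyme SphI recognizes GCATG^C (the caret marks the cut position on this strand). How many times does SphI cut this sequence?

GCATGC occurs starting at positions 114, 121.
SphI cuts at 2 sites.

2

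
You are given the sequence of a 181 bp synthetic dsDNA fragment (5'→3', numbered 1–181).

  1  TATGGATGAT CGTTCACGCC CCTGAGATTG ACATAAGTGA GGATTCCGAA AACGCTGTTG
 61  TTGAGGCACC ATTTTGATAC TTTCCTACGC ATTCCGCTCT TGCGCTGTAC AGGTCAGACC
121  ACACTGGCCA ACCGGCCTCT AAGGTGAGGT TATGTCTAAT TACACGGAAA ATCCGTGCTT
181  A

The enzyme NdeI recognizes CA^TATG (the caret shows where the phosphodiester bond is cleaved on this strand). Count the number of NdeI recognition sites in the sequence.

0

No occurrence of CATATG is present in the sequence.
NdeI does not cut: 0 sites.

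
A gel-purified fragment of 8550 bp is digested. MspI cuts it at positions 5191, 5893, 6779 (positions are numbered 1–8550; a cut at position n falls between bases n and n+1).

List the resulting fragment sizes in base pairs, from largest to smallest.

Linear molecule, 3 cuts → 4 fragments:
  5191 − 0 = 5191 bp
  5893 − 5191 = 702 bp
  6779 − 5893 = 886 bp
  8550 − 6779 = 1771 bp
Sorted largest to smallest: 5191, 1771, 886, 702 bp.

5191, 1771, 886, 702 bp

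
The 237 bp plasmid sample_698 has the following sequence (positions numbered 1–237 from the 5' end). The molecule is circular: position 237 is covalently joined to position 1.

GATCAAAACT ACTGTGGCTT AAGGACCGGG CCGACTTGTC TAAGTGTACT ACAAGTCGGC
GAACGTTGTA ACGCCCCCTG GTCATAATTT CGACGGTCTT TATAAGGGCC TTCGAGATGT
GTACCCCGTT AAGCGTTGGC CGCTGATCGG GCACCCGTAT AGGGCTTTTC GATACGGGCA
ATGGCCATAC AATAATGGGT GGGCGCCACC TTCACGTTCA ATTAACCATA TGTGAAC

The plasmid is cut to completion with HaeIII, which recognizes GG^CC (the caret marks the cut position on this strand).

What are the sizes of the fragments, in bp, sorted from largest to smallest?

HaeIII sites (GGCC) start at positions 29, 107, 138, 183.
HaeIII cuts after base 2 of each site, so after positions 30, 108, 139, 184.
Circular molecule, 4 cuts → 4 fragments:
  31–108 → 78 bp
  109–139 → 31 bp
  140–184 → 45 bp
  185–237 then 1–30 → 53 + 30 = 83 bp
Sorted largest to smallest: 83, 78, 45, 31 bp.

83, 78, 45, 31 bp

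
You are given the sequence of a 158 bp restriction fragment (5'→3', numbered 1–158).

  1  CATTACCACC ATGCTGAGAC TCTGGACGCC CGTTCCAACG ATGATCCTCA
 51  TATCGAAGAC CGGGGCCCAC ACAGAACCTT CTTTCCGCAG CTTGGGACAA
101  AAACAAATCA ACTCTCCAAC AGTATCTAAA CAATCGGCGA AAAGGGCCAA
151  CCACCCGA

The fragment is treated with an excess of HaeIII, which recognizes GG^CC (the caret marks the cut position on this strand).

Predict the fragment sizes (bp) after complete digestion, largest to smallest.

81, 65, 12 bp

HaeIII sites (GGCC) start at positions 64, 145.
HaeIII cuts after base 2 of each site, so after positions 65, 146.
Linear molecule, 2 cuts → 3 fragments:
  1–65 → 65 bp
  66–146 → 81 bp
  147–158 → 12 bp
Sorted largest to smallest: 81, 65, 12 bp.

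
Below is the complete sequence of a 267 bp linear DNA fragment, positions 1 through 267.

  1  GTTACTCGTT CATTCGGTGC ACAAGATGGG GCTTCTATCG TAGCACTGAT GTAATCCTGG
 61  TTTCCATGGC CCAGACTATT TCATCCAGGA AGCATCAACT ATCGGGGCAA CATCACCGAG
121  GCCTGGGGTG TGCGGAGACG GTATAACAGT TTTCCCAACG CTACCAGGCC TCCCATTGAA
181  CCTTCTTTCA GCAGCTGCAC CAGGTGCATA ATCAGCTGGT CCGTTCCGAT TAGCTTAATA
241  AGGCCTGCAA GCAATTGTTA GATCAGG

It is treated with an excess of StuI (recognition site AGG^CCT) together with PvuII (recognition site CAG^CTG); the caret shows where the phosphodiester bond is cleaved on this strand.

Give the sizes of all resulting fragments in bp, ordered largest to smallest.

121, 47, 28, 26, 24, 21 bp

StuI sites (AGGCCT) start at positions 119, 166, 241.
StuI cuts after base 3 of each site, so after positions 121, 168, 243.
PvuII sites (CAGCTG) start at positions 192, 213.
PvuII cuts after base 3 of each site, so after positions 194, 215.
Combined cut positions: 121, 168, 194, 215, 243.
Linear molecule, 5 cuts → 6 fragments:
  1–121 → 121 bp
  122–168 → 47 bp
  169–194 → 26 bp
  195–215 → 21 bp
  216–243 → 28 bp
  244–267 → 24 bp
Sorted largest to smallest: 121, 47, 28, 26, 24, 21 bp.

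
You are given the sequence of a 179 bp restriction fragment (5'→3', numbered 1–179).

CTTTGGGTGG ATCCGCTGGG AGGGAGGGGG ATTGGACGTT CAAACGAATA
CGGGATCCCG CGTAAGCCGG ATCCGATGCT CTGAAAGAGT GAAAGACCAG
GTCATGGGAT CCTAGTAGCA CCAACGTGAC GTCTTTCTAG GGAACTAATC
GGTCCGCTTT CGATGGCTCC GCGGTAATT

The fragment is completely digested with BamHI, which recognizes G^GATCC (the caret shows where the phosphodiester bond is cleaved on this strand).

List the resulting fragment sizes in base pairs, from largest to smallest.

72, 44, 38, 16, 9 bp

BamHI sites (GGATCC) start at positions 9, 53, 69, 107.
BamHI cuts after the first base of each site, so after positions 9, 53, 69, 107.
Linear molecule, 4 cuts → 5 fragments:
  1–9 → 9 bp
  10–53 → 44 bp
  54–69 → 16 bp
  70–107 → 38 bp
  108–179 → 72 bp
Sorted largest to smallest: 72, 44, 38, 16, 9 bp.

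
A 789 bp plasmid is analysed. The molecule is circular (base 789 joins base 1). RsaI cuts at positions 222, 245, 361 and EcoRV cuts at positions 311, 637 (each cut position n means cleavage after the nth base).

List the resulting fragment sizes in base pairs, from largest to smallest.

Combined cut positions (sorted): 222, 245, 311, 361, 637.
Circular molecule, 5 cuts → 5 fragments:
  245 − 222 = 23 bp
  311 − 245 = 66 bp
  361 − 311 = 50 bp
  637 − 361 = 276 bp
  wrap: 789 − 637 + 222 = 374 bp
Sorted largest to smallest: 374, 276, 66, 50, 23 bp.

374, 276, 66, 50, 23 bp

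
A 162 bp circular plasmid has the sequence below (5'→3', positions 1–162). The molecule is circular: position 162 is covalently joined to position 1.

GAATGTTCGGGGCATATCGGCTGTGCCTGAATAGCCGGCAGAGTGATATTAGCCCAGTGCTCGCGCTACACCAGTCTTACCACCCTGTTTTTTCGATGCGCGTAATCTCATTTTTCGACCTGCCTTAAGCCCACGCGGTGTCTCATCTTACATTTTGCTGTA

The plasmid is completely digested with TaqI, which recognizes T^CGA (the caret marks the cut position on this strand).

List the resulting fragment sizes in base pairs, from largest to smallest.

140, 22 bp

TaqI sites (TCGA) start at positions 93, 115.
TaqI cuts after the first base of each site, so after positions 93, 115.
Circular molecule, 2 cuts → 2 fragments:
  94–115 → 22 bp
  116–162 then 1–93 → 47 + 93 = 140 bp
Sorted largest to smallest: 140, 22 bp.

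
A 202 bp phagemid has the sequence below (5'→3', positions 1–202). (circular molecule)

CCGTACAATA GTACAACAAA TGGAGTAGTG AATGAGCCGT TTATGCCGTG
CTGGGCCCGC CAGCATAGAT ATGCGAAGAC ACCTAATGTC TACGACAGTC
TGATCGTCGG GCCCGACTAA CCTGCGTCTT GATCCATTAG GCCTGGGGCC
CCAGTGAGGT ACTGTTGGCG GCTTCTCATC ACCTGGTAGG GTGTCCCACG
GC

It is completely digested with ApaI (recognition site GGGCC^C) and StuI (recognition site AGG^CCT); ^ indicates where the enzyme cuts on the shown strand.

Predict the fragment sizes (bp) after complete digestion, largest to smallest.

ApaI sites (GGGCCC) start at positions 53, 109, 146.
ApaI cuts after base 5 of each site (before the last base), so after positions 57, 113, 150.
The StuI site (AGGCCT) starts at position 139.
StuI cuts after base 3 of each site, so after position 141.
Combined cut positions: 57, 113, 141, 150.
Circular molecule, 4 cuts → 4 fragments:
  58–113 → 56 bp
  114–141 → 28 bp
  142–150 → 9 bp
  151–202 then 1–57 → 52 + 57 = 109 bp
Sorted largest to smallest: 109, 56, 28, 9 bp.

109, 56, 28, 9 bp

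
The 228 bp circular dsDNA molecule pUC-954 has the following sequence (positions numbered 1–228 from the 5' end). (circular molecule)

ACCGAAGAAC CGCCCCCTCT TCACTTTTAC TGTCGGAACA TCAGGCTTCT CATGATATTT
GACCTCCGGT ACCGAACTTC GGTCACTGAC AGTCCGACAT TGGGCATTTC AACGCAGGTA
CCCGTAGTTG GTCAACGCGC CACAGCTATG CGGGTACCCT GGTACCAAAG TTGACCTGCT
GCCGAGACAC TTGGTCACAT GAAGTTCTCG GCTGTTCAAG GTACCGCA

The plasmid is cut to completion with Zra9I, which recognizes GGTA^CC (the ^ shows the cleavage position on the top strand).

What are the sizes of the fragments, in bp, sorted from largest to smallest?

Zra9I sites (GGTACC) start at positions 68, 117, 153, 161, 220.
Zra9I cuts after base 4 of each site, so after positions 71, 120, 156, 164, 223.
Circular molecule, 5 cuts → 5 fragments:
  72–120 → 49 bp
  121–156 → 36 bp
  157–164 → 8 bp
  165–223 → 59 bp
  224–228 then 1–71 → 5 + 71 = 76 bp
Sorted largest to smallest: 76, 59, 49, 36, 8 bp.

76, 59, 49, 36, 8 bp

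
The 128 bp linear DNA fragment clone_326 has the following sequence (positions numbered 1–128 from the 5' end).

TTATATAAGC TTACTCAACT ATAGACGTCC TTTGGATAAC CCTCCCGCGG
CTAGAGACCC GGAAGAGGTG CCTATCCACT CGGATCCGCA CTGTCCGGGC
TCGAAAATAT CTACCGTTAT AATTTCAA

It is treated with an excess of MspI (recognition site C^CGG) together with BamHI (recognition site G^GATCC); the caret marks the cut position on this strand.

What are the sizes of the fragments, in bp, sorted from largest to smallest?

MspI sites (CCGG) start at positions 59, 95.
MspI cuts after the first base of each site, so after positions 59, 95.
The BamHI site (GGATCC) starts at position 82.
BamHI cuts after the first base of each site, so after position 82.
Combined cut positions: 59, 82, 95.
Linear molecule, 3 cuts → 4 fragments:
  1–59 → 59 bp
  60–82 → 23 bp
  83–95 → 13 bp
  96–128 → 33 bp
Sorted largest to smallest: 59, 33, 23, 13 bp.

59, 33, 23, 13 bp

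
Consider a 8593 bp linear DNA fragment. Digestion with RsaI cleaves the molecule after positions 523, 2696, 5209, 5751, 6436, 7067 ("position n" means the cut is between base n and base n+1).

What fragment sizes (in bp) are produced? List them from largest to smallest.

Linear molecule, 6 cuts → 7 fragments:
  523 − 0 = 523 bp
  2696 − 523 = 2173 bp
  5209 − 2696 = 2513 bp
  5751 − 5209 = 542 bp
  6436 − 5751 = 685 bp
  7067 − 6436 = 631 bp
  8593 − 7067 = 1526 bp
Sorted largest to smallest: 2513, 2173, 1526, 685, 631, 542, 523 bp.

2513, 2173, 1526, 685, 631, 542, 523 bp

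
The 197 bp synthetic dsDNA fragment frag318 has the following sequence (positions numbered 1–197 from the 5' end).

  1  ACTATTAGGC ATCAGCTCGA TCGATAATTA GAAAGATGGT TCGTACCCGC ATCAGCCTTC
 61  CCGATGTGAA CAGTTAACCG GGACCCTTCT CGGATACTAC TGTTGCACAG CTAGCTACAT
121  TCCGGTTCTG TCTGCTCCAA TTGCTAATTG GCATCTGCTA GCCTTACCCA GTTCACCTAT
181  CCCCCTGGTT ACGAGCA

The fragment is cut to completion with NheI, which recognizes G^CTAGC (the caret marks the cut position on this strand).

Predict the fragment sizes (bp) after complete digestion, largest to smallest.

110, 47, 40 bp

NheI sites (GCTAGC) start at positions 110, 157.
NheI cuts after the first base of each site, so after positions 110, 157.
Linear molecule, 2 cuts → 3 fragments:
  1–110 → 110 bp
  111–157 → 47 bp
  158–197 → 40 bp
Sorted largest to smallest: 110, 47, 40 bp.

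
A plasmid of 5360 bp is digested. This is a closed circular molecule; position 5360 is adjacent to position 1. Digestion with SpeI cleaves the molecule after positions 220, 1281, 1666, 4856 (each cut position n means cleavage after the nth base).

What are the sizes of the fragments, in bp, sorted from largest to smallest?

3190, 1061, 724, 385 bp

Circular molecule, 4 cuts → 4 fragments:
  1281 − 220 = 1061 bp
  1666 − 1281 = 385 bp
  4856 − 1666 = 3190 bp
  wrap: 5360 − 4856 + 220 = 724 bp
Sorted largest to smallest: 3190, 1061, 724, 385 bp.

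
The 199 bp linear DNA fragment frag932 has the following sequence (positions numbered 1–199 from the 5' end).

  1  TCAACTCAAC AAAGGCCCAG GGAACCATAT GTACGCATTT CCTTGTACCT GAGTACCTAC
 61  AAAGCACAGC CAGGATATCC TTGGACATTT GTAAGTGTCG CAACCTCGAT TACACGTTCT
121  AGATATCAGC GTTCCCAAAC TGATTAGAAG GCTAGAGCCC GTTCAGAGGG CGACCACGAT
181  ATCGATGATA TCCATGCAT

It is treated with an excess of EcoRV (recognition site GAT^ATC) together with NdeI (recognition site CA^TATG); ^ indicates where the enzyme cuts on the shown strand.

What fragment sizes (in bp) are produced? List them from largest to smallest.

EcoRV sites (GATATC) start at positions 74, 122, 178, 187.
EcoRV cuts after base 3 of each site, so after positions 76, 124, 180, 189.
The NdeI site (CATATG) starts at position 26.
NdeI cuts after base 2 of each site, so after position 27.
Combined cut positions: 27, 76, 124, 180, 189.
Linear molecule, 5 cuts → 6 fragments:
  1–27 → 27 bp
  28–76 → 49 bp
  77–124 → 48 bp
  125–180 → 56 bp
  181–189 → 9 bp
  190–199 → 10 bp
Sorted largest to smallest: 56, 49, 48, 27, 10, 9 bp.

56, 49, 48, 27, 10, 9 bp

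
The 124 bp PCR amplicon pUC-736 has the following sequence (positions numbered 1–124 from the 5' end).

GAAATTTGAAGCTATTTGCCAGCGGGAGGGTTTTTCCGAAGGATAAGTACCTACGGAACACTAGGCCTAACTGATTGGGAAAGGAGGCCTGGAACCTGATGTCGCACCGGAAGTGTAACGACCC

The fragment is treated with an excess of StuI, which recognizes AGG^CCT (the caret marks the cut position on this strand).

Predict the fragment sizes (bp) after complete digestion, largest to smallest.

StuI sites (AGGCCT) start at positions 63, 85.
StuI cuts after base 3 of each site, so after positions 65, 87.
Linear molecule, 2 cuts → 3 fragments:
  1–65 → 65 bp
  66–87 → 22 bp
  88–124 → 37 bp
Sorted largest to smallest: 65, 37, 22 bp.

65, 37, 22 bp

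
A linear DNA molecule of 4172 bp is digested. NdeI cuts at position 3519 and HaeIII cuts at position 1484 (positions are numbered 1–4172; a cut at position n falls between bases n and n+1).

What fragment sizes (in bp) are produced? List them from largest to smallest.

Combined cut positions (sorted): 1484, 3519.
Linear molecule, 2 cuts → 3 fragments:
  1484 − 0 = 1484 bp
  3519 − 1484 = 2035 bp
  4172 − 3519 = 653 bp
Sorted largest to smallest: 2035, 1484, 653 bp.

2035, 1484, 653 bp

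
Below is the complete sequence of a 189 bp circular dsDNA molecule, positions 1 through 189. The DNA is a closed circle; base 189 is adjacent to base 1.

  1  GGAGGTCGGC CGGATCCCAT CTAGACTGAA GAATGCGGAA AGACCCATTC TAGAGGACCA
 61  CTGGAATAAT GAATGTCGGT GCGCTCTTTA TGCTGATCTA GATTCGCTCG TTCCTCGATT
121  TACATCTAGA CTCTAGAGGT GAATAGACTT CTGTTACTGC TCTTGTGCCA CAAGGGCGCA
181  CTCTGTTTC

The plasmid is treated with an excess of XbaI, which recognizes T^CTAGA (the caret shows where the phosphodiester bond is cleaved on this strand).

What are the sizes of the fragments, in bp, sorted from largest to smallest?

XbaI sites (TCTAGA) start at positions 20, 49, 97, 125, 132.
XbaI cuts after the first base of each site, so after positions 20, 49, 97, 125, 132.
Circular molecule, 5 cuts → 5 fragments:
  21–49 → 29 bp
  50–97 → 48 bp
  98–125 → 28 bp
  126–132 → 7 bp
  133–189 then 1–20 → 57 + 20 = 77 bp
Sorted largest to smallest: 77, 48, 29, 28, 7 bp.

77, 48, 29, 28, 7 bp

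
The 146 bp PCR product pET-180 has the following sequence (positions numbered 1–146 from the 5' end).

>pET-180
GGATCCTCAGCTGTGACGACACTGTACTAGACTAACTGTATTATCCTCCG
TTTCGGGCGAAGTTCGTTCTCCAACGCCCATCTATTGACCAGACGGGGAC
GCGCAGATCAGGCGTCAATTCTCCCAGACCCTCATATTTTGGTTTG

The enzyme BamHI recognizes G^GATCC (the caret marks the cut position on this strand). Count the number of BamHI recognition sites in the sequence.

1

GGATCC occurs starting at position 1.
BamHI cuts at 1 site.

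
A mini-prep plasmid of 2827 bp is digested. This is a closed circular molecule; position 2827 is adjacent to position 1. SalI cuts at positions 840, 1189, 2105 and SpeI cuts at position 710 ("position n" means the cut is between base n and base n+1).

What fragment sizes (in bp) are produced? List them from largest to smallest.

Combined cut positions (sorted): 710, 840, 1189, 2105.
Circular molecule, 4 cuts → 4 fragments:
  840 − 710 = 130 bp
  1189 − 840 = 349 bp
  2105 − 1189 = 916 bp
  wrap: 2827 − 2105 + 710 = 1432 bp
Sorted largest to smallest: 1432, 916, 349, 130 bp.

1432, 916, 349, 130 bp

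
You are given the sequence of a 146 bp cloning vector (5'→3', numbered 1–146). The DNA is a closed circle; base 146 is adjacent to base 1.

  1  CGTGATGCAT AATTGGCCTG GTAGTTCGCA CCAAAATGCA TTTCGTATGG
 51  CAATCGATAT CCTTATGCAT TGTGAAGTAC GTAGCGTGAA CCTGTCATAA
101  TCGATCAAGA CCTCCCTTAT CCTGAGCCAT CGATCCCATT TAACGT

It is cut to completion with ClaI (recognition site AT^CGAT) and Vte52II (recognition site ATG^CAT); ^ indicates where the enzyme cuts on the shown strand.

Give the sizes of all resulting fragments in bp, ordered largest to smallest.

34, 31, 29, 23, 16, 13 bp

ClaI sites (ATCGAT) start at positions 53, 100, 129.
ClaI cuts after base 2 of each site, so after positions 54, 101, 130.
Vte52II sites (ATGCAT) start at positions 5, 36, 65.
Vte52II cuts after base 3 of each site, so after positions 7, 38, 67.
Combined cut positions: 7, 38, 54, 67, 101, 130.
Circular molecule, 6 cuts → 6 fragments:
  8–38 → 31 bp
  39–54 → 16 bp
  55–67 → 13 bp
  68–101 → 34 bp
  102–130 → 29 bp
  131–146 then 1–7 → 16 + 7 = 23 bp
Sorted largest to smallest: 34, 31, 29, 23, 16, 13 bp.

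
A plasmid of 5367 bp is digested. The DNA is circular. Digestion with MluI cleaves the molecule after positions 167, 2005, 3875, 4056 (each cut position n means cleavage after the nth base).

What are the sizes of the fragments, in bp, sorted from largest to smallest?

Circular molecule, 4 cuts → 4 fragments:
  2005 − 167 = 1838 bp
  3875 − 2005 = 1870 bp
  4056 − 3875 = 181 bp
  wrap: 5367 − 4056 + 167 = 1478 bp
Sorted largest to smallest: 1870, 1838, 1478, 181 bp.

1870, 1838, 1478, 181 bp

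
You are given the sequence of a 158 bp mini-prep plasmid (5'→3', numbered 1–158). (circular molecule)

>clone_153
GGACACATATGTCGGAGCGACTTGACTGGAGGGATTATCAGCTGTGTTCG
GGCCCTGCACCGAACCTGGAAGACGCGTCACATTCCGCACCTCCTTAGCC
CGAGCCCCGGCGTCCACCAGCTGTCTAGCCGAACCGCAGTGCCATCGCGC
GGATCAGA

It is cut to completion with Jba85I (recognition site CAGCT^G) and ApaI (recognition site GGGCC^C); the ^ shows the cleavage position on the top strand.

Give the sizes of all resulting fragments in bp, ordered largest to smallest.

Jba85I sites (CAGCTG) start at positions 39, 118.
Jba85I cuts after base 5 of each site (before the last base), so after positions 43, 122.
The ApaI site (GGGCCC) starts at position 50.
ApaI cuts after base 5 of each site (before the last base), so after position 54.
Combined cut positions: 43, 54, 122.
Circular molecule, 3 cuts → 3 fragments:
  44–54 → 11 bp
  55–122 → 68 bp
  123–158 then 1–43 → 36 + 43 = 79 bp
Sorted largest to smallest: 79, 68, 11 bp.

79, 68, 11 bp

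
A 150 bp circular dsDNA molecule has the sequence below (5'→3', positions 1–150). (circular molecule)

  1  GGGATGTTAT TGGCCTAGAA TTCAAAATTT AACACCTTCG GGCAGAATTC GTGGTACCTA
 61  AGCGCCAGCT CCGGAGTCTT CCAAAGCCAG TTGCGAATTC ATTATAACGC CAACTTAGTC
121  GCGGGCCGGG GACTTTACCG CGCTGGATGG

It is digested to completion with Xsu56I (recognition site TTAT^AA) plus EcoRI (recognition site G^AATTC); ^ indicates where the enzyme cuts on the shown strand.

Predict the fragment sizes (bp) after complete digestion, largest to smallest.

The Xsu56I site (TTATAA) starts at position 102.
Xsu56I cuts after base 4 of each site, so after position 105.
EcoRI sites (GAATTC) start at positions 18, 45, 95.
EcoRI cuts after the first base of each site, so after positions 18, 45, 95.
Combined cut positions: 18, 45, 95, 105.
Circular molecule, 4 cuts → 4 fragments:
  19–45 → 27 bp
  46–95 → 50 bp
  96–105 → 10 bp
  106–150 then 1–18 → 45 + 18 = 63 bp
Sorted largest to smallest: 63, 50, 27, 10 bp.

63, 50, 27, 10 bp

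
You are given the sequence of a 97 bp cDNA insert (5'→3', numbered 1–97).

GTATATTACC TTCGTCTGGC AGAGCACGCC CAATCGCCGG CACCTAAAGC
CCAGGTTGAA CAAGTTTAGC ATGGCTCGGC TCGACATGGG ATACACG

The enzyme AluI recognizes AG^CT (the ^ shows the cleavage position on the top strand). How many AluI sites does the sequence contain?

No occurrence of AGCT is present in the sequence.
AluI does not cut: 0 sites.

0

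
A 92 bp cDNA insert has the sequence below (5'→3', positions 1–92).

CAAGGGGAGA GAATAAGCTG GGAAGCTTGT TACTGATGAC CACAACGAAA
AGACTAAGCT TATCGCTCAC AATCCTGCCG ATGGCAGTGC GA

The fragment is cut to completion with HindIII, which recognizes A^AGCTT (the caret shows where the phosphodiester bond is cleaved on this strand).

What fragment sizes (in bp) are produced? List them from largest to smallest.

36, 33, 23 bp

HindIII sites (AAGCTT) start at positions 23, 56.
HindIII cuts after the first base of each site, so after positions 23, 56.
Linear molecule, 2 cuts → 3 fragments:
  1–23 → 23 bp
  24–56 → 33 bp
  57–92 → 36 bp
Sorted largest to smallest: 36, 33, 23 bp.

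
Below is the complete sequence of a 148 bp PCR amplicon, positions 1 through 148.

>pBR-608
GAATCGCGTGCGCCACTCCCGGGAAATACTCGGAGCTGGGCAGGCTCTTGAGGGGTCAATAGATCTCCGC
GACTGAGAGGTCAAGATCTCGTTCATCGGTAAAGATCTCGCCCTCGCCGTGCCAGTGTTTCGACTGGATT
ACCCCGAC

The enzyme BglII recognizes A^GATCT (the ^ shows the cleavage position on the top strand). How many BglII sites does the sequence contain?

AGATCT occurs starting at positions 61, 84, 103.
BglII cuts at 3 sites.

3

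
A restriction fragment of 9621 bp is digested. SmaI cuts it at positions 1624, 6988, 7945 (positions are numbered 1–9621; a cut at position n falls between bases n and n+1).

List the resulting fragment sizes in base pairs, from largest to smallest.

Linear molecule, 3 cuts → 4 fragments:
  1624 − 0 = 1624 bp
  6988 − 1624 = 5364 bp
  7945 − 6988 = 957 bp
  9621 − 7945 = 1676 bp
Sorted largest to smallest: 5364, 1676, 1624, 957 bp.

5364, 1676, 1624, 957 bp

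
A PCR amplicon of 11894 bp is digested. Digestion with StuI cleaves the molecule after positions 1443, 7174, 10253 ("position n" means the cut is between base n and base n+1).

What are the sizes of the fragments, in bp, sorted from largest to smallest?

5731, 3079, 1641, 1443 bp

Linear molecule, 3 cuts → 4 fragments:
  1443 − 0 = 1443 bp
  7174 − 1443 = 5731 bp
  10253 − 7174 = 3079 bp
  11894 − 10253 = 1641 bp
Sorted largest to smallest: 5731, 3079, 1641, 1443 bp.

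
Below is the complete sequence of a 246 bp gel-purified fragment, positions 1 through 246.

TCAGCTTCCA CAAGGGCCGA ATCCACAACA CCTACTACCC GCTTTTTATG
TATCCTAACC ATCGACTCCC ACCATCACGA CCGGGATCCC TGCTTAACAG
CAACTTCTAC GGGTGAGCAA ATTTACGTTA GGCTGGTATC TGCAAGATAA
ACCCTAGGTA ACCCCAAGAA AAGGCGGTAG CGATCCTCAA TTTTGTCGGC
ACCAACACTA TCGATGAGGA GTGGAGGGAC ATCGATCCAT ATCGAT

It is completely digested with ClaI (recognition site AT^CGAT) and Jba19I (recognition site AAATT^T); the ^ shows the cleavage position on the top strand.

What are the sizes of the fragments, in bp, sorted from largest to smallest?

123, 88, 21, 10, 4 bp

ClaI sites (ATCGAT) start at positions 210, 231, 241.
ClaI cuts after base 2 of each site, so after positions 211, 232, 242.
The Jba19I site (AAATTT) starts at position 119.
Jba19I cuts after base 5 of each site (before the last base), so after position 123.
Combined cut positions: 123, 211, 232, 242.
Linear molecule, 4 cuts → 5 fragments:
  1–123 → 123 bp
  124–211 → 88 bp
  212–232 → 21 bp
  233–242 → 10 bp
  243–246 → 4 bp
Sorted largest to smallest: 123, 88, 21, 10, 4 bp.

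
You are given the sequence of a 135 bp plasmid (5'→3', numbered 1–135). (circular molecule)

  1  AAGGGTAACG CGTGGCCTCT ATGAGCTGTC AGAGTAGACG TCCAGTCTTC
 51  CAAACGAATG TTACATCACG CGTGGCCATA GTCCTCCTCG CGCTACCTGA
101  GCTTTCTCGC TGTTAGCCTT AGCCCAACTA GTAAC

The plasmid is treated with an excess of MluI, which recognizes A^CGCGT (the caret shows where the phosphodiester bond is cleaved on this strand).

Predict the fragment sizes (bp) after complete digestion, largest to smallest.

MluI sites (ACGCGT) start at positions 8, 68.
MluI cuts after the first base of each site, so after positions 8, 68.
Circular molecule, 2 cuts → 2 fragments:
  9–68 → 60 bp
  69–135 then 1–8 → 67 + 8 = 75 bp
Sorted largest to smallest: 75, 60 bp.

75, 60 bp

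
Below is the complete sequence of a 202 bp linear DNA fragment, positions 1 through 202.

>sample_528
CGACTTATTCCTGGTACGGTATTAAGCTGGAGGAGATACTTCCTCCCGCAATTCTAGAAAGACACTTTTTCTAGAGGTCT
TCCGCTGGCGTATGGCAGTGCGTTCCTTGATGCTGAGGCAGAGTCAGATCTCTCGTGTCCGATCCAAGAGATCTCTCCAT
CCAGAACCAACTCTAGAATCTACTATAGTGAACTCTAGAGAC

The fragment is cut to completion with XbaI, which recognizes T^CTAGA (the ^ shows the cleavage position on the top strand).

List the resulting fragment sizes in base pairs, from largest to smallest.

XbaI sites (TCTAGA) start at positions 53, 70, 172, 194.
XbaI cuts after the first base of each site, so after positions 53, 70, 172, 194.
Linear molecule, 4 cuts → 5 fragments:
  1–53 → 53 bp
  54–70 → 17 bp
  71–172 → 102 bp
  173–194 → 22 bp
  195–202 → 8 bp
Sorted largest to smallest: 102, 53, 22, 17, 8 bp.

102, 53, 22, 17, 8 bp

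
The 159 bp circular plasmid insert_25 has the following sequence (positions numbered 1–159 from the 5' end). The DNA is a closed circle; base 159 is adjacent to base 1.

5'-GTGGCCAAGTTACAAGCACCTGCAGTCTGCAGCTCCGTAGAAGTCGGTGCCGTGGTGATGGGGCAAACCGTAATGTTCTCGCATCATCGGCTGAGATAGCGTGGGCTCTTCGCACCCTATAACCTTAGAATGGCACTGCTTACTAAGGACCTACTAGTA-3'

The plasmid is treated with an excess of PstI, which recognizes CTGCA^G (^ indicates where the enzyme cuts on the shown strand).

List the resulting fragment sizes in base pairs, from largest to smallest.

PstI sites (CTGCAG) start at positions 20, 27.
PstI cuts after base 5 of each site (before the last base), so after positions 24, 31.
Circular molecule, 2 cuts → 2 fragments:
  25–31 → 7 bp
  32–159 then 1–24 → 128 + 24 = 152 bp
Sorted largest to smallest: 152, 7 bp.

152, 7 bp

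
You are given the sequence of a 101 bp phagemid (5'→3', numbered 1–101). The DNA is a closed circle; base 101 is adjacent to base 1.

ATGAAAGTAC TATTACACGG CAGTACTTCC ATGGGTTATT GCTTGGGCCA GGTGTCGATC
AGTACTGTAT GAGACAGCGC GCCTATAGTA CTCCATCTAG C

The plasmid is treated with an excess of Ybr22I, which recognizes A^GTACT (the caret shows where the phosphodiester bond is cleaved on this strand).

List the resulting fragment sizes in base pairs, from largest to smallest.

39, 26, 20, 16 bp

Ybr22I sites (AGTACT) start at positions 6, 22, 61, 87.
Ybr22I cuts after the first base of each site, so after positions 6, 22, 61, 87.
Circular molecule, 4 cuts → 4 fragments:
  7–22 → 16 bp
  23–61 → 39 bp
  62–87 → 26 bp
  88–101 then 1–6 → 14 + 6 = 20 bp
Sorted largest to smallest: 39, 26, 20, 16 bp.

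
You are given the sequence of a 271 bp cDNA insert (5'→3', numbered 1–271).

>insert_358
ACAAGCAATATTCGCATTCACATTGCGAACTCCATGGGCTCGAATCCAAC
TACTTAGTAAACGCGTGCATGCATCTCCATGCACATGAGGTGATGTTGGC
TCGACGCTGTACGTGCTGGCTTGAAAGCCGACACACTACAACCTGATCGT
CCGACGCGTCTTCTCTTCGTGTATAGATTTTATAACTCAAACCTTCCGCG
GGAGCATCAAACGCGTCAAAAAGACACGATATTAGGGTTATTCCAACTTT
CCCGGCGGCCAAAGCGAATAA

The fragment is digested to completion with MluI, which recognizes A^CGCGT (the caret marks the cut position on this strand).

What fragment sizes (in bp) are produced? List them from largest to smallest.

93, 61, 60, 57 bp

MluI sites (ACGCGT) start at positions 61, 154, 211.
MluI cuts after the first base of each site, so after positions 61, 154, 211.
Linear molecule, 3 cuts → 4 fragments:
  1–61 → 61 bp
  62–154 → 93 bp
  155–211 → 57 bp
  212–271 → 60 bp
Sorted largest to smallest: 93, 61, 60, 57 bp.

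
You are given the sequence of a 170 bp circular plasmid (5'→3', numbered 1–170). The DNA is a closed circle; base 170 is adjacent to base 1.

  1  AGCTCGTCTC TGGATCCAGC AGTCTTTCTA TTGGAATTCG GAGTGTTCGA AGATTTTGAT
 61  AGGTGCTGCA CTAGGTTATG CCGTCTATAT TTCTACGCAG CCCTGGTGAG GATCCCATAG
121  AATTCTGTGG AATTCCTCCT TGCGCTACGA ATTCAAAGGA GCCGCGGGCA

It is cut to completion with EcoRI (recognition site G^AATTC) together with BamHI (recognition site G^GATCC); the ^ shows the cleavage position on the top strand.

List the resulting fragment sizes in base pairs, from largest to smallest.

76, 33, 22, 19, 10, 10 bp

EcoRI sites (GAATTC) start at positions 34, 120, 130, 149.
EcoRI cuts after the first base of each site, so after positions 34, 120, 130, 149.
BamHI sites (GGATCC) start at positions 12, 110.
BamHI cuts after the first base of each site, so after positions 12, 110.
Combined cut positions: 12, 34, 110, 120, 130, 149.
Circular molecule, 6 cuts → 6 fragments:
  13–34 → 22 bp
  35–110 → 76 bp
  111–120 → 10 bp
  121–130 → 10 bp
  131–149 → 19 bp
  150–170 then 1–12 → 21 + 12 = 33 bp
Sorted largest to smallest: 76, 33, 22, 19, 10, 10 bp.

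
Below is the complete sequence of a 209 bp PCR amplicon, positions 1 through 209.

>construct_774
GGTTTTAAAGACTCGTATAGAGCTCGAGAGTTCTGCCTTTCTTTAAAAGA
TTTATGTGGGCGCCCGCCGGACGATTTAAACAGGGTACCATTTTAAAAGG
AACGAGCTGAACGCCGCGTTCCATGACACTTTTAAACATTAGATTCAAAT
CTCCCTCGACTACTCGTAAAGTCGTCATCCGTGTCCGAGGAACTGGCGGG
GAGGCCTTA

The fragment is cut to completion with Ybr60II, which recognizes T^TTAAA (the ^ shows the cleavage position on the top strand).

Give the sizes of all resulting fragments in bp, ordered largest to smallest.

78, 39, 38, 33, 17, 4 bp

Ybr60II sites (TTTAAA) start at positions 4, 42, 75, 92, 131.
Ybr60II cuts after the first base of each site, so after positions 4, 42, 75, 92, 131.
Linear molecule, 5 cuts → 6 fragments:
  1–4 → 4 bp
  5–42 → 38 bp
  43–75 → 33 bp
  76–92 → 17 bp
  93–131 → 39 bp
  132–209 → 78 bp
Sorted largest to smallest: 78, 39, 38, 33, 17, 4 bp.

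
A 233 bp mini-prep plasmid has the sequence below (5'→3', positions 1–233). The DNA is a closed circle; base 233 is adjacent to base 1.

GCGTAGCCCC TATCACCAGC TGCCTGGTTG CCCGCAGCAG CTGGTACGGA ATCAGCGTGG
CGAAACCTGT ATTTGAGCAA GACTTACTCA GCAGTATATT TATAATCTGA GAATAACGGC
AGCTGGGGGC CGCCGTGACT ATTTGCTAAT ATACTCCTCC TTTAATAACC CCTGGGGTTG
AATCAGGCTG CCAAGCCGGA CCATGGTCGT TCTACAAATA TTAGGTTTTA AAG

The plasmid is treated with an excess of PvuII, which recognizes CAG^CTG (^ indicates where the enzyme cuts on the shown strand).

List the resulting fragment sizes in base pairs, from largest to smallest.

130, 82, 21 bp

PvuII sites (CAGCTG) start at positions 17, 38, 120.
PvuII cuts after base 3 of each site, so after positions 19, 40, 122.
Circular molecule, 3 cuts → 3 fragments:
  20–40 → 21 bp
  41–122 → 82 bp
  123–233 then 1–19 → 111 + 19 = 130 bp
Sorted largest to smallest: 130, 82, 21 bp.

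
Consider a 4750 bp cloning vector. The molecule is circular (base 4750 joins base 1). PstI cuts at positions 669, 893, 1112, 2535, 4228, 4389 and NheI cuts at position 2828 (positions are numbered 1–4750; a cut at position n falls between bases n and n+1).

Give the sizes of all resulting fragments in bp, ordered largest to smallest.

1423, 1400, 1030, 293, 224, 219, 161 bp

Combined cut positions (sorted): 669, 893, 1112, 2535, 2828, 4228, 4389.
Circular molecule, 7 cuts → 7 fragments:
  893 − 669 = 224 bp
  1112 − 893 = 219 bp
  2535 − 1112 = 1423 bp
  2828 − 2535 = 293 bp
  4228 − 2828 = 1400 bp
  4389 − 4228 = 161 bp
  wrap: 4750 − 4389 + 669 = 1030 bp
Sorted largest to smallest: 1423, 1400, 1030, 293, 224, 219, 161 bp.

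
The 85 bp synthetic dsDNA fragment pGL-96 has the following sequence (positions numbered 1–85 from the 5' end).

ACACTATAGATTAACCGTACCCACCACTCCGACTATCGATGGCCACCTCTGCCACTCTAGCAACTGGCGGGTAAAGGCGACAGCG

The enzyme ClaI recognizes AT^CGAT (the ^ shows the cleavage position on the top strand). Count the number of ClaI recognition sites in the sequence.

ATCGAT occurs starting at position 35.
ClaI cuts at 1 site.

1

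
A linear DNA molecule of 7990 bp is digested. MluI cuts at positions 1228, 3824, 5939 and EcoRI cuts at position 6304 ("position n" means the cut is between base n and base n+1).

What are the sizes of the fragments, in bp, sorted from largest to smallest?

2596, 2115, 1686, 1228, 365 bp

Combined cut positions (sorted): 1228, 3824, 5939, 6304.
Linear molecule, 4 cuts → 5 fragments:
  1228 − 0 = 1228 bp
  3824 − 1228 = 2596 bp
  5939 − 3824 = 2115 bp
  6304 − 5939 = 365 bp
  7990 − 6304 = 1686 bp
Sorted largest to smallest: 2596, 2115, 1686, 1228, 365 bp.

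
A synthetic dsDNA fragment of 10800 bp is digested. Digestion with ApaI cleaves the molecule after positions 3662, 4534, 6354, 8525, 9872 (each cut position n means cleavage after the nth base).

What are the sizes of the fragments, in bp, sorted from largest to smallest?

Linear molecule, 5 cuts → 6 fragments:
  3662 − 0 = 3662 bp
  4534 − 3662 = 872 bp
  6354 − 4534 = 1820 bp
  8525 − 6354 = 2171 bp
  9872 − 8525 = 1347 bp
  10800 − 9872 = 928 bp
Sorted largest to smallest: 3662, 2171, 1820, 1347, 928, 872 bp.

3662, 2171, 1820, 1347, 928, 872 bp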